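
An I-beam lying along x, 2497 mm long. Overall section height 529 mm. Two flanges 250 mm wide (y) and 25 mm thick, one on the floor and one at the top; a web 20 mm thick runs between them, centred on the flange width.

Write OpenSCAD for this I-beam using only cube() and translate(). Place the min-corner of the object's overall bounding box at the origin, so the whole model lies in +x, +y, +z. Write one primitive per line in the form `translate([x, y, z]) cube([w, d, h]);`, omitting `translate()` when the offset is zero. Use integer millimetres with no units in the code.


cube([2497, 250, 25]);
translate([0, 115, 25]) cube([2497, 20, 479]);
translate([0, 0, 504]) cube([2497, 250, 25]);


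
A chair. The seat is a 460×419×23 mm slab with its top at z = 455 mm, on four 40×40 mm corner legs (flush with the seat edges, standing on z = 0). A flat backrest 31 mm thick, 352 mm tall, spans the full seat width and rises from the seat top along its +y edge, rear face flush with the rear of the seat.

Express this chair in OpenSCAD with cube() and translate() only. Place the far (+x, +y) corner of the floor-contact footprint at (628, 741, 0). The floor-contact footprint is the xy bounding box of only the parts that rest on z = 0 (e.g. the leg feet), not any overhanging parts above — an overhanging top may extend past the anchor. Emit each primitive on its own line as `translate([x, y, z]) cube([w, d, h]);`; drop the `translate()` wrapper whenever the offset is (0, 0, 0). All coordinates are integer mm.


// leg_h = 455 - 23 = 432
translate([168, 322, 432]) cube([460, 419, 23]);
translate([168, 322, 0]) cube([40, 40, 432]);
translate([588, 322, 0]) cube([40, 40, 432]);
translate([168, 701, 0]) cube([40, 40, 432]);
translate([588, 701, 0]) cube([40, 40, 432]);
translate([168, 710, 455]) cube([460, 31, 352]);


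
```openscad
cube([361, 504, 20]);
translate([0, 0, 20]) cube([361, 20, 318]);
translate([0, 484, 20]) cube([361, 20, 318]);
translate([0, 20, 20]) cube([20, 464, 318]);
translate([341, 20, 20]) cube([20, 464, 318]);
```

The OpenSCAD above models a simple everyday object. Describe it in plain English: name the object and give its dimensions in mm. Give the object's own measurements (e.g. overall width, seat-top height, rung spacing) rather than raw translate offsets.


An open-topped rectangular box: outside dimensions 361×504×338 mm, with a uniform wall and base thickness of 20 mm. The base is a full 361×504 slab on the floor; four walls sit on top of the base. The front and back walls (the −y and +y sides) span the full width; the two side walls fit between them.


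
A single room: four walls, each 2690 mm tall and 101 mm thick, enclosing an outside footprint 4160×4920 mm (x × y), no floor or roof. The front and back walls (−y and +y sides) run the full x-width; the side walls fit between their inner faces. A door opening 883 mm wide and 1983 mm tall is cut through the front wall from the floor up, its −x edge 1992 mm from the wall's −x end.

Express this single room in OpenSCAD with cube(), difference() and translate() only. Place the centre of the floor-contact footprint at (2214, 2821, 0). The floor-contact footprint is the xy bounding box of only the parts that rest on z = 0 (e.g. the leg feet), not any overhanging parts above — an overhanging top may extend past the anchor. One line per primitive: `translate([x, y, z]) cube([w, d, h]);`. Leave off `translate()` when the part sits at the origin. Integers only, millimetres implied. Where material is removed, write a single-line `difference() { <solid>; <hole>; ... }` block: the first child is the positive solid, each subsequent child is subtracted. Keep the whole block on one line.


difference() { translate([134, 361, 0]) cube([4160, 101, 2690]); translate([2126, 361, 0]) cube([883, 101, 1983]); }
translate([134, 5180, 0]) cube([4160, 101, 2690]);
translate([134, 462, 0]) cube([101, 4718, 2690]);
translate([4193, 462, 0]) cube([101, 4718, 2690]);


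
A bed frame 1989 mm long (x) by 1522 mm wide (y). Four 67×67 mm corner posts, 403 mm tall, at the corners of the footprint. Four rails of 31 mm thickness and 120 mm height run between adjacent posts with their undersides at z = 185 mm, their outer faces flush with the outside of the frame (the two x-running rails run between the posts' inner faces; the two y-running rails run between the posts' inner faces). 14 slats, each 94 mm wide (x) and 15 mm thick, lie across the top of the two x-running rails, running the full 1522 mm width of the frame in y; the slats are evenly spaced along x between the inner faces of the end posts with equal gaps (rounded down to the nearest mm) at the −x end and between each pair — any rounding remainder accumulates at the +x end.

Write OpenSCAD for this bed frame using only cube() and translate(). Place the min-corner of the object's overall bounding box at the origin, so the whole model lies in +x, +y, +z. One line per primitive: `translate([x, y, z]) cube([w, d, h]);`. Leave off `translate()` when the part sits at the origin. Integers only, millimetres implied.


cube([67, 67, 403]);
translate([0, 1455, 0]) cube([67, 67, 403]);
translate([1922, 0, 0]) cube([67, 67, 403]);
translate([1922, 1455, 0]) cube([67, 67, 403]);
translate([67, 0, 185]) cube([1855, 31, 120]);
translate([67, 1491, 185]) cube([1855, 31, 120]);
translate([0, 67, 185]) cube([31, 1388, 120]);
translate([1958, 67, 185]) cube([31, 1388, 120]);
translate([102, 0, 305]) cube([94, 1522, 15]);
translate([231, 0, 305]) cube([94, 1522, 15]);
translate([360, 0, 305]) cube([94, 1522, 15]);
translate([489, 0, 305]) cube([94, 1522, 15]);
translate([618, 0, 305]) cube([94, 1522, 15]);
translate([747, 0, 305]) cube([94, 1522, 15]);
translate([876, 0, 305]) cube([94, 1522, 15]);
translate([1005, 0, 305]) cube([94, 1522, 15]);
translate([1134, 0, 305]) cube([94, 1522, 15]);
translate([1263, 0, 305]) cube([94, 1522, 15]);
translate([1392, 0, 305]) cube([94, 1522, 15]);
translate([1521, 0, 305]) cube([94, 1522, 15]);
translate([1650, 0, 305]) cube([94, 1522, 15]);
translate([1779, 0, 305]) cube([94, 1522, 15]);


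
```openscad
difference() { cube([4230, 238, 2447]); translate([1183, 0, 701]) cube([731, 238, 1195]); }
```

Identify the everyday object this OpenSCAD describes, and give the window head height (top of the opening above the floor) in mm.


A wall with a window opening. The window head height is 1896 mm.

A wall with a rectangular opening subtracted — a window. Sill at z = 701, opening 1195 mm tall, so the head is at 701 + 1195 = 1896 mm.


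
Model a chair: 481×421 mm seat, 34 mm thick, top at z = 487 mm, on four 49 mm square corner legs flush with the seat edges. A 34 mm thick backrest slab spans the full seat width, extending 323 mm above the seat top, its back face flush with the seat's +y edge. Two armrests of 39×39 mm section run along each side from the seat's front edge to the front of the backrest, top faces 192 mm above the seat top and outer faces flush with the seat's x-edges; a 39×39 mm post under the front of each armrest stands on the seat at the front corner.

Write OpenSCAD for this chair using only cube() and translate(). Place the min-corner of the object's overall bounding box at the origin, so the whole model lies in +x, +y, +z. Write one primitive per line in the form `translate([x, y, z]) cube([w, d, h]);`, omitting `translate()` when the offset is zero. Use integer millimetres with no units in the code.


translate([0, 0, 453]) cube([481, 421, 34]);
cube([49, 49, 453]);
translate([432, 0, 0]) cube([49, 49, 453]);
translate([0, 372, 0]) cube([49, 49, 453]);
translate([432, 372, 0]) cube([49, 49, 453]);
translate([0, 387, 487]) cube([481, 34, 323]);
translate([0, 0, 640]) cube([39, 387, 39]);
translate([442, 0, 640]) cube([39, 387, 39]);
translate([0, 0, 487]) cube([39, 39, 153]);
translate([442, 0, 487]) cube([39, 39, 153]);


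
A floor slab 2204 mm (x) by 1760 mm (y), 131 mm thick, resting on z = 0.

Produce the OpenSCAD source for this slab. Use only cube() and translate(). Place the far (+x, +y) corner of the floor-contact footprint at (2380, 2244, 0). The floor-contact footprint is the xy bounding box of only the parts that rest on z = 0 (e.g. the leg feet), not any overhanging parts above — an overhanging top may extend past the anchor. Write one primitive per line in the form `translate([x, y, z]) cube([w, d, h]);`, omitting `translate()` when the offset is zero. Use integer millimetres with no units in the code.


translate([176, 484, 0]) cube([2204, 1760, 131]);


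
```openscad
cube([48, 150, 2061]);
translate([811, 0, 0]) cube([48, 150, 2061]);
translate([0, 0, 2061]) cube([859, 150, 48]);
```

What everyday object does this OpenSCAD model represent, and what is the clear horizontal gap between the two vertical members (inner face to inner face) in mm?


A door frame. The clear opening width is 763 mm.

Two 2061 mm tall posts with a header on top — a door frame. The left jamb is 48 mm wide at x = 0; the right jamb starts at x = 811. The clear opening is 811 − 48 = 763 mm.


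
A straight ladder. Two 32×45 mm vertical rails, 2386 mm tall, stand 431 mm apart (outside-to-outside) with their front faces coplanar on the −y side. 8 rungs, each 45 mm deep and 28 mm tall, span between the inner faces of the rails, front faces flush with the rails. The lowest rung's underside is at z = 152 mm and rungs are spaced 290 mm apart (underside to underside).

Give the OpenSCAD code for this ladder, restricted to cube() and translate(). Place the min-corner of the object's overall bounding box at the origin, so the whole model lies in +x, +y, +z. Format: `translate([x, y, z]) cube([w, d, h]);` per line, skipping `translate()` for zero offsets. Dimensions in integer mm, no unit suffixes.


cube([32, 45, 2386]);
translate([399, 0, 0]) cube([32, 45, 2386]);
translate([32, 0, 152]) cube([367, 45, 28]);
translate([32, 0, 442]) cube([367, 45, 28]);
translate([32, 0, 732]) cube([367, 45, 28]);
translate([32, 0, 1022]) cube([367, 45, 28]);
translate([32, 0, 1312]) cube([367, 45, 28]);
translate([32, 0, 1602]) cube([367, 45, 28]);
translate([32, 0, 1892]) cube([367, 45, 28]);
translate([32, 0, 2182]) cube([367, 45, 28]);


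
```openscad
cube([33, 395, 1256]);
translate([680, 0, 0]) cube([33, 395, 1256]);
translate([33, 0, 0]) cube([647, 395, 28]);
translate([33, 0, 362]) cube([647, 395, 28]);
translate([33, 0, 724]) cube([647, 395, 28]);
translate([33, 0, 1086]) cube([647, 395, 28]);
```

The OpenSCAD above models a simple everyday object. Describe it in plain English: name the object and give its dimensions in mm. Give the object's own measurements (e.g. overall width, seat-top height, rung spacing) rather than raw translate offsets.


An open bookshelf. Two side panels, each 33 mm thick, 395 mm deep and 1256 mm tall, stand 713 mm apart (outside-to-outside). Between them sit 4 shelves, each 28 mm thick and 395 mm deep, spanning the full gap between the sides. The bottom shelf rests on the floor (its underside at z = 0) and the clear gap between one shelf's top and the next shelf's underside is 334 mm.


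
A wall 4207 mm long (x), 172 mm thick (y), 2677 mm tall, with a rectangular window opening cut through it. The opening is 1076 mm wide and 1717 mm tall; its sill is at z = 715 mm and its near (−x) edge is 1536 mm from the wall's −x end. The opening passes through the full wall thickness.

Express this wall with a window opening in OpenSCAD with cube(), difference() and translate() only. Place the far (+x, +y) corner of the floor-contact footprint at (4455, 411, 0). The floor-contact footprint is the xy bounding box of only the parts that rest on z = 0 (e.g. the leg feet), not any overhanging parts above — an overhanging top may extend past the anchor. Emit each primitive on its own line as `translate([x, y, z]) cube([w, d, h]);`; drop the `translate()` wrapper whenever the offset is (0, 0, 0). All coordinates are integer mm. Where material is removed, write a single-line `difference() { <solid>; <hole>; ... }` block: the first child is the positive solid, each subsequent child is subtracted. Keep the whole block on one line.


difference() { translate([248, 239, 0]) cube([4207, 172, 2677]); translate([1784, 239, 715]) cube([1076, 172, 1717]); }


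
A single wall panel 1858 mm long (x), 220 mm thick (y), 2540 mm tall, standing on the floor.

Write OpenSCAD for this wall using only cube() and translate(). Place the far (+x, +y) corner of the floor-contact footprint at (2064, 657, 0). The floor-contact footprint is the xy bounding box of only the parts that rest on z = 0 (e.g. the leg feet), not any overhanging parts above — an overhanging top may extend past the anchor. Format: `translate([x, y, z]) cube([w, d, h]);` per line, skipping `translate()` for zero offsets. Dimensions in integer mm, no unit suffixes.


translate([206, 437, 0]) cube([1858, 220, 2540]);


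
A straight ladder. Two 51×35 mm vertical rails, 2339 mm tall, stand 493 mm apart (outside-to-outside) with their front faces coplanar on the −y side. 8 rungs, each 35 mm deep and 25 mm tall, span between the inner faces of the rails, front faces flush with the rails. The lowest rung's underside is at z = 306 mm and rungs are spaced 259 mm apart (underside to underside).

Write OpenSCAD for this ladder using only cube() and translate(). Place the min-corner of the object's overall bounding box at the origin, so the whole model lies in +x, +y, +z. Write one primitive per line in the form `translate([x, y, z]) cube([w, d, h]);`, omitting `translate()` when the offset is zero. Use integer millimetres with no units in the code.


cube([51, 35, 2339]);
translate([442, 0, 0]) cube([51, 35, 2339]);
translate([51, 0, 306]) cube([391, 35, 25]);
translate([51, 0, 565]) cube([391, 35, 25]);
translate([51, 0, 824]) cube([391, 35, 25]);
translate([51, 0, 1083]) cube([391, 35, 25]);
translate([51, 0, 1342]) cube([391, 35, 25]);
translate([51, 0, 1601]) cube([391, 35, 25]);
translate([51, 0, 1860]) cube([391, 35, 25]);
translate([51, 0, 2119]) cube([391, 35, 25]);


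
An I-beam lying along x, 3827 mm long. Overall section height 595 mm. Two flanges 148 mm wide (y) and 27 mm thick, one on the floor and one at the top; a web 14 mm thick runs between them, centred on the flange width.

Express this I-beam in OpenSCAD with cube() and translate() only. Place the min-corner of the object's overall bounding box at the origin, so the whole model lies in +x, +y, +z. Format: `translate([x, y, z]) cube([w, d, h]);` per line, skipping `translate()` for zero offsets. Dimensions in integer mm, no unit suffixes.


cube([3827, 148, 27]);
translate([0, 67, 27]) cube([3827, 14, 541]);
translate([0, 0, 568]) cube([3827, 148, 27]);


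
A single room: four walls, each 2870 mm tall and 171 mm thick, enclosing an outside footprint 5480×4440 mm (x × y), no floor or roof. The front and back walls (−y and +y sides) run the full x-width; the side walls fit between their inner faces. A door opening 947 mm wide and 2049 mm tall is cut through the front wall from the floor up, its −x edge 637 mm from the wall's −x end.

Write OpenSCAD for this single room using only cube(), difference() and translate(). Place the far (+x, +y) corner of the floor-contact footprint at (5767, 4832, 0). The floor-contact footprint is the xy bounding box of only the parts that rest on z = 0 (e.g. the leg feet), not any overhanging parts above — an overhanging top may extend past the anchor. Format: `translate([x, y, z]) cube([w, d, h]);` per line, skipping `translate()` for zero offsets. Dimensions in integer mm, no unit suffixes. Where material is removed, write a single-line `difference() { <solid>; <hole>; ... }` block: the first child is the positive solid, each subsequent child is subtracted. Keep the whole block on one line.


difference() { translate([287, 392, 0]) cube([5480, 171, 2870]); translate([924, 392, 0]) cube([947, 171, 2049]); }
translate([287, 4661, 0]) cube([5480, 171, 2870]);
translate([287, 563, 0]) cube([171, 4098, 2870]);
translate([5596, 563, 0]) cube([171, 4098, 2870]);


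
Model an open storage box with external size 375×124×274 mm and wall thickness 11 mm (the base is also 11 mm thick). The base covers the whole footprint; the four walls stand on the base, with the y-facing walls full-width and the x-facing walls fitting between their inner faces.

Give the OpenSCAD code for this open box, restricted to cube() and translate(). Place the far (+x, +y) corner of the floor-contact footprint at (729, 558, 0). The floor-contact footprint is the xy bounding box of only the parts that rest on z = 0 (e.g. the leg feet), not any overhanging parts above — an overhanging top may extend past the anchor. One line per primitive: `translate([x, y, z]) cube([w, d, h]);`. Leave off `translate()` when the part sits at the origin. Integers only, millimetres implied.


translate([354, 434, 0]) cube([375, 124, 11]);
translate([354, 434, 11]) cube([375, 11, 263]);
translate([354, 547, 11]) cube([375, 11, 263]);
translate([354, 445, 11]) cube([11, 102, 263]);
translate([718, 445, 11]) cube([11, 102, 263]);


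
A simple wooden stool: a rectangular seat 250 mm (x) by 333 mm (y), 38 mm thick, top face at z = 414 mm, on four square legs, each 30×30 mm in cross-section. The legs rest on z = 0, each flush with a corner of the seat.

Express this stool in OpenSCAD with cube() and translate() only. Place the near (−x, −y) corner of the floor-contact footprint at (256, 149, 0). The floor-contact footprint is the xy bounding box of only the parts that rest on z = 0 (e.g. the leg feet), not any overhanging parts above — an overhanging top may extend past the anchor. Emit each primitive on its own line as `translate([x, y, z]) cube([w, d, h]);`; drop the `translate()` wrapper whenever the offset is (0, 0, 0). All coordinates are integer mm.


// leg_h = 414 - 38 = 376
translate([256, 149, 376]) cube([250, 333, 38]);
translate([256, 149, 0]) cube([30, 30, 376]);
translate([476, 149, 0]) cube([30, 30, 376]);
translate([256, 452, 0]) cube([30, 30, 376]);
translate([476, 452, 0]) cube([30, 30, 376]);


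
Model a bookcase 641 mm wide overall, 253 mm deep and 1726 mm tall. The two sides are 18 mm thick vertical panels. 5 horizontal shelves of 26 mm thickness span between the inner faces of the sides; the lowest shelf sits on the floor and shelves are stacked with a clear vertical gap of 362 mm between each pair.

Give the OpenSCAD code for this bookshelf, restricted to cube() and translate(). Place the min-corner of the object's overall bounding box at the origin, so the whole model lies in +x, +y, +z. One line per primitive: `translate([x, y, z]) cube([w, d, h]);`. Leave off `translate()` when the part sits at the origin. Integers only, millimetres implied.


cube([18, 253, 1726]);
translate([623, 0, 0]) cube([18, 253, 1726]);
translate([18, 0, 0]) cube([605, 253, 26]);
translate([18, 0, 388]) cube([605, 253, 26]);
translate([18, 0, 776]) cube([605, 253, 26]);
translate([18, 0, 1164]) cube([605, 253, 26]);
translate([18, 0, 1552]) cube([605, 253, 26]);


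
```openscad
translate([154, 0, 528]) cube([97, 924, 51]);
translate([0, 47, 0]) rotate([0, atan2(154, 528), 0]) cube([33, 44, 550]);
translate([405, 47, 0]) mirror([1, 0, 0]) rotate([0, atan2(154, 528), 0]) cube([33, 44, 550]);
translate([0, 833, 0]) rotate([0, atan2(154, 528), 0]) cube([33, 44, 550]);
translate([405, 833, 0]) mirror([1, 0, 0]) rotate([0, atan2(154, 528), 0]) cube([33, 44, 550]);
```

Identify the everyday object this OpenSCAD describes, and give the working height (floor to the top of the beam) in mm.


A sawhorse. The overall height is 579 mm.

A beam across two mirrored pairs of raked legs — a sawhorse. The beam's underside is at z = 528 (matching the legs' vertical rise in atan2(154, 528)) and the beam is 51 mm tall, so its top is at 528 + 51 = 579 mm. The raked legs top out at the beam's underside, so that is the highest point.


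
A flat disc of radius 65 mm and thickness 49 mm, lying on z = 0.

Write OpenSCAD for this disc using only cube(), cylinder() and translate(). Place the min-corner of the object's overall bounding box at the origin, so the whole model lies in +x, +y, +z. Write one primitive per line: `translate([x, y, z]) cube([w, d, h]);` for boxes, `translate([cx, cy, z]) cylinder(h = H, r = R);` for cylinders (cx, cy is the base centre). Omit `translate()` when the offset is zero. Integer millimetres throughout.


translate([65, 65, 0]) cylinder(h = 49, r = 65);


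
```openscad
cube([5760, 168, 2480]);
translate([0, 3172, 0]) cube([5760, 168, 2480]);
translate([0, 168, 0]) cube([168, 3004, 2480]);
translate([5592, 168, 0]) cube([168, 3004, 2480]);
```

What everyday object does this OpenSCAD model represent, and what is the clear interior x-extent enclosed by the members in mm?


A house (or room) frame. The interior width is 5424 mm.

Four 2480 mm walls enclosing a rectangle with no floor or roof — a room or house frame. Outside width is 5760 mm and wall thickness is 168 mm, so the interior width is 5760 − 2 × 168 = 5424 mm.


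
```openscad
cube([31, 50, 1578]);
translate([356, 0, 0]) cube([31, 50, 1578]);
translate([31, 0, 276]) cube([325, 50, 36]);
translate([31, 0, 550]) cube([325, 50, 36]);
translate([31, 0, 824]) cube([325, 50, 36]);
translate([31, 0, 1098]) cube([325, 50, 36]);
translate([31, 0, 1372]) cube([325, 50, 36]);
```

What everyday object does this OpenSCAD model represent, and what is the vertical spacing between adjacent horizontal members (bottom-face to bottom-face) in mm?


A ladder. The rung spacing is 274 mm.

Two tall 31×50 posts with 5 short bars between them — a ladder. Adjacent rungs sit at z = 276 and z = 550, so the spacing is 550 − 276 = 274 mm.


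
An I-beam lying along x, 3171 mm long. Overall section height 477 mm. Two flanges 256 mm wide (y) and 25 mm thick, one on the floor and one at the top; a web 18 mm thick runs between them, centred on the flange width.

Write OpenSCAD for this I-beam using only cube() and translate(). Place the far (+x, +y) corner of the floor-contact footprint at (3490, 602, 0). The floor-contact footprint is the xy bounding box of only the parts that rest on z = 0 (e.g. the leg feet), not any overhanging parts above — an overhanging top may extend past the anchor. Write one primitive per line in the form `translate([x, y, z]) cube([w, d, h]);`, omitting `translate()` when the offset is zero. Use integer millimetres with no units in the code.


translate([319, 346, 0]) cube([3171, 256, 25]);
translate([319, 465, 25]) cube([3171, 18, 427]);
translate([319, 346, 452]) cube([3171, 256, 25]);


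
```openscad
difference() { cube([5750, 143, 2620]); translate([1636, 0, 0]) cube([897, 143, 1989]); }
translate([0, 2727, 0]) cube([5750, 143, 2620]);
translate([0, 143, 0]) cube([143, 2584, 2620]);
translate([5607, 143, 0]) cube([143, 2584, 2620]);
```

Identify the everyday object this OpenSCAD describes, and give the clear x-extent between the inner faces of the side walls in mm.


A single room. The interior width is 5464 mm.

Four walls enclosing a rectangle with a door in the front wall — a room. Outside width 5750 minus two 143 mm walls gives 5464 mm.


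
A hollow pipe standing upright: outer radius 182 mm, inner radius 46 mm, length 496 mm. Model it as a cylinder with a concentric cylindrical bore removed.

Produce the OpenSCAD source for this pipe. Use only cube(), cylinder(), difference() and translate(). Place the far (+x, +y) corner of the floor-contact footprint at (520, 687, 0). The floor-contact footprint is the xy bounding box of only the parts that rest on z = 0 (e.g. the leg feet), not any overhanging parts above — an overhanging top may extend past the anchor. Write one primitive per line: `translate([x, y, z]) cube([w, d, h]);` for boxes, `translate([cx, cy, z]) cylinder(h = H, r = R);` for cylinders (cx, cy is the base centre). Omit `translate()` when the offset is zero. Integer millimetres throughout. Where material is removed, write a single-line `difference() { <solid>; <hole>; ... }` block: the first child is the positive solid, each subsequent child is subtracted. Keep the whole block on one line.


difference() { translate([338, 505, 0]) cylinder(h = 496, r = 182); translate([338, 505, 0]) cylinder(h = 496, r = 46); }


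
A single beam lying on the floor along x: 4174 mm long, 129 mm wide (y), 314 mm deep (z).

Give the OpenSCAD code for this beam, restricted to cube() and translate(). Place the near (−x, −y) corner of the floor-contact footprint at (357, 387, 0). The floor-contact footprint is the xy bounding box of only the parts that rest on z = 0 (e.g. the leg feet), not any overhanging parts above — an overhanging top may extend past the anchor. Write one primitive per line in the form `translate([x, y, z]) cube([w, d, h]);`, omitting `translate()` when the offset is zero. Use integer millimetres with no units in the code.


translate([357, 387, 0]) cube([4174, 129, 314]);


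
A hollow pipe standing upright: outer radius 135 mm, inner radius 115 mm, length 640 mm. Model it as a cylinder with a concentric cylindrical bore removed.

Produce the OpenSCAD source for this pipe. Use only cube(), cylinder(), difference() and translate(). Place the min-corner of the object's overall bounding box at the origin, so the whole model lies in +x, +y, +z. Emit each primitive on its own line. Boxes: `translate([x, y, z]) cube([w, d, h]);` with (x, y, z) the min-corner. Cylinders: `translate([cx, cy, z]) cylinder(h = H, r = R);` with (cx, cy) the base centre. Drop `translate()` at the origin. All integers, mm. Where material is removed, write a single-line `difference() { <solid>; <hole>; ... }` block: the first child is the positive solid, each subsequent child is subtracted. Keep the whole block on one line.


difference() { translate([135, 135, 0]) cylinder(h = 640, r = 135); translate([135, 135, 0]) cylinder(h = 640, r = 115); }


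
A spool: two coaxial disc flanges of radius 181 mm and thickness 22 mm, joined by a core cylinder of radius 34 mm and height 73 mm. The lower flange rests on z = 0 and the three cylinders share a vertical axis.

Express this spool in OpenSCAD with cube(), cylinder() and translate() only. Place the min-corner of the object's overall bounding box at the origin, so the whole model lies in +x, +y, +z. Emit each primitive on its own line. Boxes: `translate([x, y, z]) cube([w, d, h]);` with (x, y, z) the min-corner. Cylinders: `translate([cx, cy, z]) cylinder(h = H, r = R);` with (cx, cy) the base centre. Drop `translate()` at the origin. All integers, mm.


translate([181, 181, 0]) cylinder(h = 22, r = 181);
translate([181, 181, 22]) cylinder(h = 73, r = 34);
translate([181, 181, 95]) cylinder(h = 22, r = 181);


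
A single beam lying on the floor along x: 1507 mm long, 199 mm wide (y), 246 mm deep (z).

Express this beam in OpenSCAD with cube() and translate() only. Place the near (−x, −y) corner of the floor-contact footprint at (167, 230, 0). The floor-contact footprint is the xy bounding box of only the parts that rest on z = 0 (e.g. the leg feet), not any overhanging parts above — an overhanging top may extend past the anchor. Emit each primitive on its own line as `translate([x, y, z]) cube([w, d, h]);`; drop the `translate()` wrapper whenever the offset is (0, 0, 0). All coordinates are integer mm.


translate([167, 230, 0]) cube([1507, 199, 246]);


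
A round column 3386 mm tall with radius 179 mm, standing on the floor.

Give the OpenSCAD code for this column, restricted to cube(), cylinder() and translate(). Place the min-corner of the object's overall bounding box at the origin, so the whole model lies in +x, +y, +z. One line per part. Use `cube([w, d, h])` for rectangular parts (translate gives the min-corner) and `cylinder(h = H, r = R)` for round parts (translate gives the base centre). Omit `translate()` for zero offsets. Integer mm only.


translate([179, 179, 0]) cylinder(h = 3386, r = 179);


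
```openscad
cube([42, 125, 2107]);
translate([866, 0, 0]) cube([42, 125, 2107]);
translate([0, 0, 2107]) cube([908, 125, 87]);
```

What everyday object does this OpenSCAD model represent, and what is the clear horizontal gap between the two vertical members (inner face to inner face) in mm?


A door frame. The clear opening width is 824 mm.

Two 2107 mm tall posts with a header on top — a door frame. The left jamb is 42 mm wide at x = 0; the right jamb starts at x = 866. The clear opening is 866 − 42 = 824 mm.


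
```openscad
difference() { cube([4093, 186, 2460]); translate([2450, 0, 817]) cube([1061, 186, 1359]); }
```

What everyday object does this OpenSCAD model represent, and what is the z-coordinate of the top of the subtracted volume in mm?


A wall with a window opening. The window head height is 2176 mm.

A wall with a rectangular opening subtracted — a window. Sill at z = 817, opening 1359 mm tall, so the head is at 817 + 1359 = 2176 mm.


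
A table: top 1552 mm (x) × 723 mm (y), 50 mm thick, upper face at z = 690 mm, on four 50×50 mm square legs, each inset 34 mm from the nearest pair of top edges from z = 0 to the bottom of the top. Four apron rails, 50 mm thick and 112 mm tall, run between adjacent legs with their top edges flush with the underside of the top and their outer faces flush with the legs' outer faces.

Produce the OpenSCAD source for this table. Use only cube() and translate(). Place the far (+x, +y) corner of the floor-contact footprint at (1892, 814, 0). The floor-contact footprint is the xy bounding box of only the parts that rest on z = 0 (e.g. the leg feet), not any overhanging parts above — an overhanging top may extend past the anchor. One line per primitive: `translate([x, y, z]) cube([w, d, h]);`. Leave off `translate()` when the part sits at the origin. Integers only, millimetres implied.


translate([374, 125, 640]) cube([1552, 723, 50]);
translate([408, 159, 0]) cube([50, 50, 640]);
translate([1842, 159, 0]) cube([50, 50, 640]);
translate([408, 764, 0]) cube([50, 50, 640]);
translate([1842, 764, 0]) cube([50, 50, 640]);
translate([458, 159, 528]) cube([1384, 50, 112]);
translate([458, 764, 528]) cube([1384, 50, 112]);
translate([408, 209, 528]) cube([50, 555, 112]);
translate([1842, 209, 528]) cube([50, 555, 112]);


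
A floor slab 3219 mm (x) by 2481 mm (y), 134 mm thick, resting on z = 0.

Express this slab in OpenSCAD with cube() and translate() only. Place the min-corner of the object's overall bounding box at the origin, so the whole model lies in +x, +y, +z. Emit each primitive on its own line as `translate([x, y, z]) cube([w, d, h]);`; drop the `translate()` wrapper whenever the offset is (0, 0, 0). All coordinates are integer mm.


cube([3219, 2481, 134]);


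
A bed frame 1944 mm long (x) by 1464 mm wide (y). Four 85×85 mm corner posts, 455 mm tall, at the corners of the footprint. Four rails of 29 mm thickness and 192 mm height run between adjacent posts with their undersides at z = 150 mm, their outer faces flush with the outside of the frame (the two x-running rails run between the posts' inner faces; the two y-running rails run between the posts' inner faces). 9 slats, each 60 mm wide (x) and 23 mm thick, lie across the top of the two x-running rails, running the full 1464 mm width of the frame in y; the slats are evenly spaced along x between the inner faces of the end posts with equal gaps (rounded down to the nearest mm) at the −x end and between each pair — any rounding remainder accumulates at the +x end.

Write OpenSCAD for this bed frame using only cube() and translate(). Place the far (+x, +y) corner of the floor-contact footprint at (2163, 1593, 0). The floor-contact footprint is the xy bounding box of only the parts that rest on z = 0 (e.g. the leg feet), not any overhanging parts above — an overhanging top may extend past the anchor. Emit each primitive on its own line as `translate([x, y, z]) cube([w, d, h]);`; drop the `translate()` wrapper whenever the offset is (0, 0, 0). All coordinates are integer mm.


translate([219, 129, 0]) cube([85, 85, 455]);
translate([219, 1508, 0]) cube([85, 85, 455]);
translate([2078, 129, 0]) cube([85, 85, 455]);
translate([2078, 1508, 0]) cube([85, 85, 455]);
translate([304, 129, 150]) cube([1774, 29, 192]);
translate([304, 1564, 150]) cube([1774, 29, 192]);
translate([219, 214, 150]) cube([29, 1294, 192]);
translate([2134, 214, 150]) cube([29, 1294, 192]);
translate([427, 129, 342]) cube([60, 1464, 23]);
translate([610, 129, 342]) cube([60, 1464, 23]);
translate([793, 129, 342]) cube([60, 1464, 23]);
translate([976, 129, 342]) cube([60, 1464, 23]);
translate([1159, 129, 342]) cube([60, 1464, 23]);
translate([1342, 129, 342]) cube([60, 1464, 23]);
translate([1525, 129, 342]) cube([60, 1464, 23]);
translate([1708, 129, 342]) cube([60, 1464, 23]);
translate([1891, 129, 342]) cube([60, 1464, 23]);


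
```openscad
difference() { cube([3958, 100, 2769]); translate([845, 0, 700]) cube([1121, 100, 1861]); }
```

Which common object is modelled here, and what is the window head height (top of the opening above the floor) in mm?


A wall with a window opening. The window head height is 2561 mm.

A wall with a rectangular opening subtracted — a window. Sill at z = 700, opening 1861 mm tall, so the head is at 700 + 1861 = 2561 mm.


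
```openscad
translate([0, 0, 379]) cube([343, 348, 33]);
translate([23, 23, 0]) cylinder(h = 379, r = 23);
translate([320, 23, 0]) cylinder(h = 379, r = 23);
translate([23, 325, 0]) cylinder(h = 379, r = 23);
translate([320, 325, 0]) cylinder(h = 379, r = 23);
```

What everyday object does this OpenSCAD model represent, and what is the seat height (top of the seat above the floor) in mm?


A stool. The seat height is 412 mm.

A 343×348×33 slab at z = 379 on four corner cylinders — a stool. The seat top is 379 + 33 = 412 mm.


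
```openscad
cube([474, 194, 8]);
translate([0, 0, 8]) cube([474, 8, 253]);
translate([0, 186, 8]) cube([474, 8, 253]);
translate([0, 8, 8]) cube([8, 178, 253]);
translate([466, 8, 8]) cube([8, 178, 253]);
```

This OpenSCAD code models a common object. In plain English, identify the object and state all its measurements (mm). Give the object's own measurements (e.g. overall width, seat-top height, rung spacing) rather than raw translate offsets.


An open-topped rectangular box: outside dimensions 474×194×261 mm, with a uniform wall and base thickness of 8 mm. The base is a full 474×194 slab on the floor; four walls sit on top of the base. The front and back walls (the −y and +y sides) span the full width; the two side walls fit between them.


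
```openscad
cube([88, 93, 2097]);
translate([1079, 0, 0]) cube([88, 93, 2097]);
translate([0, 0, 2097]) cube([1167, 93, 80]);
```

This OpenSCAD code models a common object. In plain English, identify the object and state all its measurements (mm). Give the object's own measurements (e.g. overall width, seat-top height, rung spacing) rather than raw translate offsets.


A door frame. The clear opening is 991 mm wide and 2097 mm high. Two 88 mm wide jambs, 93 mm deep, stand either side of the opening from the floor to the top of the opening. A 80 mm thick head sits across the top of both jambs, spanning the full outside width of the frame.


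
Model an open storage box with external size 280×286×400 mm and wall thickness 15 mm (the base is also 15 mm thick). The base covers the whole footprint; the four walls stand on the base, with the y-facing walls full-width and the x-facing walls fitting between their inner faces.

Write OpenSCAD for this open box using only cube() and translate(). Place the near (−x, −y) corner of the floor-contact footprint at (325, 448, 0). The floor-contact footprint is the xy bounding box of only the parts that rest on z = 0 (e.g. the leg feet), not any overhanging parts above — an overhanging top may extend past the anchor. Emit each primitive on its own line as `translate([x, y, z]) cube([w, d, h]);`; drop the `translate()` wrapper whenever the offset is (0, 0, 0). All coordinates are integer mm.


translate([325, 448, 0]) cube([280, 286, 15]);
translate([325, 448, 15]) cube([280, 15, 385]);
translate([325, 719, 15]) cube([280, 15, 385]);
translate([325, 463, 15]) cube([15, 256, 385]);
translate([590, 463, 15]) cube([15, 256, 385]);


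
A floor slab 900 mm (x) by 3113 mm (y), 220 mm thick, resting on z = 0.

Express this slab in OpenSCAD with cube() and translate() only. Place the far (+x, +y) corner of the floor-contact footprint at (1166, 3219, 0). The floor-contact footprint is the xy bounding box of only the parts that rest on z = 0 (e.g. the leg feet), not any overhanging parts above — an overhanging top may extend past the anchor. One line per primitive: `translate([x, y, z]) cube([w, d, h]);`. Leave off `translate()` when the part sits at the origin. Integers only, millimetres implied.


translate([266, 106, 0]) cube([900, 3113, 220]);


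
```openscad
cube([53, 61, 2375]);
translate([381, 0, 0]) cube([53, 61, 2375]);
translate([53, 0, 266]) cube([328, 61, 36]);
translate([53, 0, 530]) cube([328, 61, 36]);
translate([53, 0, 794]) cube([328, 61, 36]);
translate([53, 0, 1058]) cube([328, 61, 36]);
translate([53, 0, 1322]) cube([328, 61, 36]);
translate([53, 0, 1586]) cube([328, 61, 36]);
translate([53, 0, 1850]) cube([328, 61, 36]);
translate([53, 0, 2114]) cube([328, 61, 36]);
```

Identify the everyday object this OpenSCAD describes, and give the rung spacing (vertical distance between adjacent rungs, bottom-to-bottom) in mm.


A ladder. The rung spacing is 264 mm.

Two tall 53×61 posts with 8 short bars between them — a ladder. Adjacent rungs sit at z = 266 and z = 530, so the spacing is 530 − 266 = 264 mm.


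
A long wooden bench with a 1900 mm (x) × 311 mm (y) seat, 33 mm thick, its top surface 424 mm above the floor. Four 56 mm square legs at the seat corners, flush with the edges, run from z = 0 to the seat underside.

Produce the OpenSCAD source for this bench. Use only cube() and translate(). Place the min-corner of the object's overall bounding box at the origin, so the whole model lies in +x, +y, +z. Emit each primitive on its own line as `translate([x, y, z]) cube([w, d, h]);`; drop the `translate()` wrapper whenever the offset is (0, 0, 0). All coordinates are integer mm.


// leg_h = 424 − 33 = 391
translate([0, 0, 391]) cube([1900, 311, 33]);
cube([56, 56, 391]);
translate([0, 255, 0]) cube([56, 56, 391]);
translate([1844, 0, 0]) cube([56, 56, 391]);
translate([1844, 255, 0]) cube([56, 56, 391]);


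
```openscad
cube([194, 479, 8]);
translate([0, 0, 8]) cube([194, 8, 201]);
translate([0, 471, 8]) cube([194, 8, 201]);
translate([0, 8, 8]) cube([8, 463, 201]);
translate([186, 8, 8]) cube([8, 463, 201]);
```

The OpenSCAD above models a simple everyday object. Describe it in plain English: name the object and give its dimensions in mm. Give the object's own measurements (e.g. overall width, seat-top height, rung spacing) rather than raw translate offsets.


An open-topped rectangular box: outside dimensions 194×479×209 mm, with a uniform wall and base thickness of 8 mm. The base is a full 194×479 slab on the floor; four walls sit on top of the base. The front and back walls (the −y and +y sides) span the full width; the two side walls fit between them.


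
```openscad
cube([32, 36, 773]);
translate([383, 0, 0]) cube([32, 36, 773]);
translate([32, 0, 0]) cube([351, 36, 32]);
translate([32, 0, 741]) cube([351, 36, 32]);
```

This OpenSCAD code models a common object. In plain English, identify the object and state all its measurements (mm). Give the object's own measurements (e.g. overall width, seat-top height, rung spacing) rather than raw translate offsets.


A rectangular picture frame lying in the x–z plane (depth along y). The opening is 351 mm wide (x) by 709 mm tall (z), surrounded by a border 32 mm wide on all four sides. The frame is 36 mm deep and is made of two full-height vertical stiles with two horizontal rails fitted between them.


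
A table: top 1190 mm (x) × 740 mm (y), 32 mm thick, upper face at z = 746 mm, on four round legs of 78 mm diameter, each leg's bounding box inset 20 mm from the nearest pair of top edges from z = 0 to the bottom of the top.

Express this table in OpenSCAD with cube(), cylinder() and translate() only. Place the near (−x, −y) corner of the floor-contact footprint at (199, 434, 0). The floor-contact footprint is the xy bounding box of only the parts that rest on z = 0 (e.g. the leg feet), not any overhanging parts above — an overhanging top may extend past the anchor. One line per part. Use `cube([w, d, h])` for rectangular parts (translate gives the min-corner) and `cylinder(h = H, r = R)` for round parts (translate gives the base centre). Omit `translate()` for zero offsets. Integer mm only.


translate([179, 414, 714]) cube([1190, 740, 32]);
translate([238, 473, 0]) cylinder(h = 714, r = 39);
translate([1310, 473, 0]) cylinder(h = 714, r = 39);
translate([238, 1095, 0]) cylinder(h = 714, r = 39);
translate([1310, 1095, 0]) cylinder(h = 714, r = 39);
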